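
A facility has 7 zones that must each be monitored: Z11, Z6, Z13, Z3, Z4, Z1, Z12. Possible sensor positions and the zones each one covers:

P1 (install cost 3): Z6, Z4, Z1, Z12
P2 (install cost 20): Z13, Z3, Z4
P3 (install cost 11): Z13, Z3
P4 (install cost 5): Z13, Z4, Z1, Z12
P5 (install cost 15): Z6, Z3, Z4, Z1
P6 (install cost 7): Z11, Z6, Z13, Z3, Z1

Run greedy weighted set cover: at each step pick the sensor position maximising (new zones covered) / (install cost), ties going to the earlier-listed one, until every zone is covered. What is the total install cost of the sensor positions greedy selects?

Pick 1: P1 adds 4 new (Z6, Z4, Z1, Z12) at install cost 3 (ratio 4/3).
Pick 2: P6 adds 3 new (Z11, Z13, Z3) at install cost 7 (ratio 3/7).
Greedy total install cost: 3 + 7 = 10.

10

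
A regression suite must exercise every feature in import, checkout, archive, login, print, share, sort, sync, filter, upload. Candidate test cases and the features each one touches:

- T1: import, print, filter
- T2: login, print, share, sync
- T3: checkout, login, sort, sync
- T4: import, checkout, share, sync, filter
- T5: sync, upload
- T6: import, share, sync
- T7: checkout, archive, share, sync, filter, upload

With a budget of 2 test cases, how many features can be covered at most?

Choosing T1, T7 covers {import, checkout, archive, print, share, sync, filter, upload} — 8 features.
No choice of 2 test cases does better; here login, sort are left uncovered.

8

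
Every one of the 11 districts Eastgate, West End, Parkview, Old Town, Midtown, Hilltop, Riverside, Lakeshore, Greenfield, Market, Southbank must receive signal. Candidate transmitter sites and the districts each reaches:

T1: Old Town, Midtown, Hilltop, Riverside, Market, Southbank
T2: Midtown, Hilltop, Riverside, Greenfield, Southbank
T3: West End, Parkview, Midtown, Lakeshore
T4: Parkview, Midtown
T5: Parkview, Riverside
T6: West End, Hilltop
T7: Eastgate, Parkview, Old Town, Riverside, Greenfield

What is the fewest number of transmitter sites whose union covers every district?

T1, T3, T7 together cover {Eastgate, West End, Parkview, Old Town, Midtown, Hilltop, Riverside, Lakeshore, Greenfield, Market, Southbank} — every district.
No 2 of the 7 transmitter sites cover everything (all 21 pairs fall short), so 3 is minimum.

3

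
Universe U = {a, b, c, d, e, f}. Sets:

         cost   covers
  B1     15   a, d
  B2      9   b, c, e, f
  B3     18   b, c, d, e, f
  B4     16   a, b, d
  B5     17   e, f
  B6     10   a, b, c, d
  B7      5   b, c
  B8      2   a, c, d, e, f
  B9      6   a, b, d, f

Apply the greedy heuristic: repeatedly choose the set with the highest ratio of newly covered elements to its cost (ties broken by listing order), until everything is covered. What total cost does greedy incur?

Pick 1: B8 adds 5 new (a, c, d, e, f) at cost 2 (ratio 5/2).
Pick 2: B7 adds 1 new (b) at cost 5 (ratio 1/5).
Greedy total cost: 2 + 5 = 7.

7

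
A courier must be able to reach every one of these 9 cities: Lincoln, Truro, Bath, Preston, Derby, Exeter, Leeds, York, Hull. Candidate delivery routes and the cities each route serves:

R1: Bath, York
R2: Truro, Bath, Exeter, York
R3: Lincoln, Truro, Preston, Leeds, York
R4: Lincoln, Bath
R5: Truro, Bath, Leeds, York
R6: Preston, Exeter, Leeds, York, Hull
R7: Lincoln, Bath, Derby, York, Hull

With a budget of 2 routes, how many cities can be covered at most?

8

Choosing R3, R7 covers {Lincoln, Truro, Bath, Preston, Derby, Leeds, York, Hull} — 8 cities.
No choice of 2 routes does better; here Exeter is left uncovered.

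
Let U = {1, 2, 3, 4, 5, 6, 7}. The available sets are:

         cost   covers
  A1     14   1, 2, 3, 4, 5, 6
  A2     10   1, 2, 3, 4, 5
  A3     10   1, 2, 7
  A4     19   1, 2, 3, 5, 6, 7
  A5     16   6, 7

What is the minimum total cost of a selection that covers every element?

A1, A3 cover every element at cost 14 + 10 = 24.
Any cover uses at least 2 sets; among all covering selections none totals below 24.
Greedy by coverage-per-cost would pick A2, A5 for 26 — worse than the optimum 24.

24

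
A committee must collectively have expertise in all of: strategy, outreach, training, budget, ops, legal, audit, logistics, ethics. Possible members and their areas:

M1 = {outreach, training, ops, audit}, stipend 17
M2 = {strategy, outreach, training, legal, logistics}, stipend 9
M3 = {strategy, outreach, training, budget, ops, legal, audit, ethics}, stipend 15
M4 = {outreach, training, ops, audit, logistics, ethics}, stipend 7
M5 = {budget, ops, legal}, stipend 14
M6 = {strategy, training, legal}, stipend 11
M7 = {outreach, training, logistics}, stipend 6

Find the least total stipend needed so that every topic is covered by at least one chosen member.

M3, M7 cover every topic at stipend 15 + 6 = 21.
Any cover uses at least 2 members; among all covering selections none totals below 21.
Greedy by coverage-per-stipend would pick M4, M2, M5 for 30 — worse than the optimum 21.

21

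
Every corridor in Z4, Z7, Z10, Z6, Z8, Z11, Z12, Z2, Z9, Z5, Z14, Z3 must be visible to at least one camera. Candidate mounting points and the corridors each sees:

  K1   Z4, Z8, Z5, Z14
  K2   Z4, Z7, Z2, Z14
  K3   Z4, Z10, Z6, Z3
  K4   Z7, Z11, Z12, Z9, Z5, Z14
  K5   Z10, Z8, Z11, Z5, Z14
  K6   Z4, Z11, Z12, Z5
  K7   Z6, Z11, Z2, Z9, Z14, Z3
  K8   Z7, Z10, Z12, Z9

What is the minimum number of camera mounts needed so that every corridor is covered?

K1, K7, K8 together cover {Z4, Z7, Z10, Z6, Z8, Z11, Z12, Z2, Z9, Z5, Z14, Z3} — every corridor.
No 2 of the 8 camera mounts cover everything (all 28 pairs fall short), so 3 is minimum.
Greedy (largest uncovered first) would take K4, K3, K1, K2 — 4 camera mounts — but 3 suffice.

3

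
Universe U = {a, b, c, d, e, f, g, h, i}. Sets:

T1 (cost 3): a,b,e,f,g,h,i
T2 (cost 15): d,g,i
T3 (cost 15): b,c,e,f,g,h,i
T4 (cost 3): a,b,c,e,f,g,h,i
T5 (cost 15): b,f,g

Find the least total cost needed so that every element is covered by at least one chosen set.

T2, T4 cover every element at cost 15 + 3 = 18.
Any cover uses at least 2 sets; among all covering selections none totals below 18.

18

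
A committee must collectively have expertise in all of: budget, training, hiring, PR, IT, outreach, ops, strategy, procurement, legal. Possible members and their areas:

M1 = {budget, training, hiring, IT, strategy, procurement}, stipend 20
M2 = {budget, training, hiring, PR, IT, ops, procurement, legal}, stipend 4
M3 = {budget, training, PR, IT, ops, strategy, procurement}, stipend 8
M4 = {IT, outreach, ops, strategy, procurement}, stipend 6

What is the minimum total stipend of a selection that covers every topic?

10

M2, M4 cover every topic at stipend 4 + 6 = 10.
Any cover uses at least 2 members; among all covering selections none totals below 10.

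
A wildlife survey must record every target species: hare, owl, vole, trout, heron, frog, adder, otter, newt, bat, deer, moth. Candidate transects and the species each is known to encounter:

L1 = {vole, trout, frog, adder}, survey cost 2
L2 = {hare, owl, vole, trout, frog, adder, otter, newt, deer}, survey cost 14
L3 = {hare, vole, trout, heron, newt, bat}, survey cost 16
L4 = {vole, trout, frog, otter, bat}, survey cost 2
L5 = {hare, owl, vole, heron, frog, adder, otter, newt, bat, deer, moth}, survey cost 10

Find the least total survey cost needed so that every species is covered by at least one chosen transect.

12

L1, L5 cover every species at survey cost 2 + 10 = 12.
Any cover uses at least 2 transects; among all covering selections none totals below 12.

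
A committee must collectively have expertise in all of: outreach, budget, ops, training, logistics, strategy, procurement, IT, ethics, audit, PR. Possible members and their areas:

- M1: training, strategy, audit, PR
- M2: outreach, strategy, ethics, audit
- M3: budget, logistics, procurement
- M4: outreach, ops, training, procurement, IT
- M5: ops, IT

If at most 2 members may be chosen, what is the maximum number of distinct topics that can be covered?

Choosing M1, M4 covers {outreach, ops, training, strategy, procurement, IT, audit, PR} — 8 topics.
No choice of 2 members does better; here budget, logistics, ethics are left uncovered.

8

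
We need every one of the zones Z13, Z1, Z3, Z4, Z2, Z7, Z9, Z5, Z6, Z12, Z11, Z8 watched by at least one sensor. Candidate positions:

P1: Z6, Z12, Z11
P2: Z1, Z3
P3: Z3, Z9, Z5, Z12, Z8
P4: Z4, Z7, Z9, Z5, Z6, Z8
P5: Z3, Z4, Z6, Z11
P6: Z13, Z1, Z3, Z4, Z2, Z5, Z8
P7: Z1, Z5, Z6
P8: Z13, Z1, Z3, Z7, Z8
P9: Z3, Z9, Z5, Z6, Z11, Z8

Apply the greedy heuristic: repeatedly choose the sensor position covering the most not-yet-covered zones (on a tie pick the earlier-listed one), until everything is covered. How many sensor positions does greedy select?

Pick 1: P6 covers 7 new zones (Z13, Z1, Z3, Z4, Z2, Z5, Z8).
Pick 2: P1 covers 3 new zones (Z6, Z12, Z11).
Pick 3: P4 covers 2 new zones (Z7, Z9).
Greedy uses 3 sensor positions.

3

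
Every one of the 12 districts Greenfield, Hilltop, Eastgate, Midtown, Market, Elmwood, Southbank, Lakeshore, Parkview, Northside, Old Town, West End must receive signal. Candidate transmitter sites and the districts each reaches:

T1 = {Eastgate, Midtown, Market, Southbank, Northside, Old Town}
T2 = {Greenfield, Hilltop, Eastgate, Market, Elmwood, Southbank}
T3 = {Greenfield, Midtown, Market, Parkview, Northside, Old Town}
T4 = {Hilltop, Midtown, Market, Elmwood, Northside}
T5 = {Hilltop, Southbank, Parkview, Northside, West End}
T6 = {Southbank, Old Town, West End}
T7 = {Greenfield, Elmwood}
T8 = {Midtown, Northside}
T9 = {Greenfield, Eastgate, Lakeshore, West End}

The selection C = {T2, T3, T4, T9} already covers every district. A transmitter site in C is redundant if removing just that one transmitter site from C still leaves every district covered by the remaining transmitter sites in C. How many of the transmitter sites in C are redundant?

1

Drop T2: Southbank uncovered — not redundant.
Drop T3: Parkview, Old Town uncovered — not redundant.
Drop T4: the rest still cover every district — redundant.
Drop T9: Lakeshore, West End uncovered — not redundant.
1 redundant: T4.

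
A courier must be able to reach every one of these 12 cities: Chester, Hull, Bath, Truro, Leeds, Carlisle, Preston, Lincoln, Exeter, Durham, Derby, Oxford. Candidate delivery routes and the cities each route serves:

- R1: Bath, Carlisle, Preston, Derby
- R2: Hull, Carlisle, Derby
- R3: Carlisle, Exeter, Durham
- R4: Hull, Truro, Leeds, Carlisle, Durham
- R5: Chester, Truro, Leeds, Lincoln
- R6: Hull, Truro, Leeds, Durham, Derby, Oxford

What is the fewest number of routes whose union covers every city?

4

R1, R3, R5, R6 together cover {Chester, Hull, Bath, Truro, Leeds, Carlisle, Preston, Lincoln, Exeter, Durham, Derby, Oxford} — every city.
No 3 of the 6 routes cover everything (all 20 triples fall short), so 4 is minimum.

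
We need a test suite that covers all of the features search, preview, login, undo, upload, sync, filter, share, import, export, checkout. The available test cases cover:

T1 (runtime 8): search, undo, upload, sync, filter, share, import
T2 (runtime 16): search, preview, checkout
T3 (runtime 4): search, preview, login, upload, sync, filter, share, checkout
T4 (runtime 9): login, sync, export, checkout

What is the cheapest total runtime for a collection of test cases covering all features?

21

T1, T3, T4 cover every feature at runtime 8 + 4 + 9 = 21.
Any cover uses at least 3 test cases; among all covering selections none totals below 21.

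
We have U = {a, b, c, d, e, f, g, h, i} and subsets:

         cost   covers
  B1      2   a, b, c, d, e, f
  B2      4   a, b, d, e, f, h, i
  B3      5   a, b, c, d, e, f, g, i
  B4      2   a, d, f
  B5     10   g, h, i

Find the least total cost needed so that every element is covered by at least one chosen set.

B2, B3 cover every element at cost 4 + 5 = 9.
Any cover uses at least 2 sets; among all covering selections none totals below 9.
Greedy by coverage-per-cost would pick B1, B2, B3 for 11 — worse than the optimum 9.

9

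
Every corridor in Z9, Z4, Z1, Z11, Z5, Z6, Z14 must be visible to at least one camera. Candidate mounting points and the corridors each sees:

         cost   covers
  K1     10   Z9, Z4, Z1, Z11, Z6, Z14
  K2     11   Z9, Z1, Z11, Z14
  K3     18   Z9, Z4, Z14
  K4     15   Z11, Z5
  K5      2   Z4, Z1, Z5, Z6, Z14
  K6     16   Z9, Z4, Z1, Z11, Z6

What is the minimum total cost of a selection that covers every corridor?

K1, K5 cover every corridor at cost 10 + 2 = 12.
Any cover uses at least 2 camera mounts; among all covering selections none totals below 12.

12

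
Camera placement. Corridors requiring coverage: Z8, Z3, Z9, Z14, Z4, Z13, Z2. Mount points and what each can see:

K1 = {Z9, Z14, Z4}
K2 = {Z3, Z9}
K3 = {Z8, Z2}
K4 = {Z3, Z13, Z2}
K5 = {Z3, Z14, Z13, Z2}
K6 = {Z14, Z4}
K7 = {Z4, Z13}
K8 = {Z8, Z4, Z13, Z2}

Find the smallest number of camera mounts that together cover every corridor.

K1, K2, K8 together cover {Z8, Z3, Z9, Z14, Z4, Z13, Z2} — every corridor.
No 2 of the 8 camera mounts cover everything (all 28 pairs fall short), so 3 is minimum.

3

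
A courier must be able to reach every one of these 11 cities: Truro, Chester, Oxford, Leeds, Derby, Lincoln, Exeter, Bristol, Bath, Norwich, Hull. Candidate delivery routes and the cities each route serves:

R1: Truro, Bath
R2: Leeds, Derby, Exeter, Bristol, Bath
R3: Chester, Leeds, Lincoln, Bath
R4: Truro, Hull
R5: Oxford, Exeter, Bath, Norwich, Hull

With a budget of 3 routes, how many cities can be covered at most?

10

Choosing R2, R3, R5 covers {Chester, Oxford, Leeds, Derby, Lincoln, Exeter, Bristol, Bath, Norwich, Hull} — 10 cities.
No choice of 3 routes does better; here Truro is left uncovered.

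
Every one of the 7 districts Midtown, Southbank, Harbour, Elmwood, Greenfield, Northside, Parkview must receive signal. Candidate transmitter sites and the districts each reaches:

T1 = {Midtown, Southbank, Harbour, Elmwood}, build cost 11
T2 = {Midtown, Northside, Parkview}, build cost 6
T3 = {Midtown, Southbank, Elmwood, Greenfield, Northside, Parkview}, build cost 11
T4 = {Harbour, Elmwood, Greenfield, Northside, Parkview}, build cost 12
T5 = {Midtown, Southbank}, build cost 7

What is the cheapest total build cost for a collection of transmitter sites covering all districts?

19

T4, T5 cover every district at build cost 12 + 7 = 19.
Any cover uses at least 2 transmitter sites; among all covering selections none totals below 19.
Greedy by coverage-per-build cost would pick T3, T1 for 22 — worse than the optimum 19.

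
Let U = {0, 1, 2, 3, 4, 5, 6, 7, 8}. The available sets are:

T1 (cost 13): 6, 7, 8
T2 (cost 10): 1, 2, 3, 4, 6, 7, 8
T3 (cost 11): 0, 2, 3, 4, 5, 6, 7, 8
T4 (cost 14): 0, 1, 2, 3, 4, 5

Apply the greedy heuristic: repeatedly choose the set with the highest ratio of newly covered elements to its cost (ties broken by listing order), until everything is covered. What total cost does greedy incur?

Pick 1: T3 adds 8 new (0, 2, 3, 4, 5, 6, 7, 8) at cost 11 (ratio 8/11).
Pick 2: T2 adds 1 new (1) at cost 10 (ratio 1/10).
Greedy total cost: 11 + 10 = 21.

21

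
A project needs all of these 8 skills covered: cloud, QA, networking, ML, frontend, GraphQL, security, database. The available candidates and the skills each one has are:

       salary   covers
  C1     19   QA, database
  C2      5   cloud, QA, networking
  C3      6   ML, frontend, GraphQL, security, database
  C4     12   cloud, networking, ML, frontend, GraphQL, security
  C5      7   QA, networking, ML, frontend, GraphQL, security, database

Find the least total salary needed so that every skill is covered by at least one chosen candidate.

11

C2, C3 cover every skill at salary 5 + 6 = 11.
Any cover uses at least 2 candidates; among all covering selections none totals below 11.
Greedy by coverage-per-salary would pick C5, C2 for 12 — worse than the optimum 11.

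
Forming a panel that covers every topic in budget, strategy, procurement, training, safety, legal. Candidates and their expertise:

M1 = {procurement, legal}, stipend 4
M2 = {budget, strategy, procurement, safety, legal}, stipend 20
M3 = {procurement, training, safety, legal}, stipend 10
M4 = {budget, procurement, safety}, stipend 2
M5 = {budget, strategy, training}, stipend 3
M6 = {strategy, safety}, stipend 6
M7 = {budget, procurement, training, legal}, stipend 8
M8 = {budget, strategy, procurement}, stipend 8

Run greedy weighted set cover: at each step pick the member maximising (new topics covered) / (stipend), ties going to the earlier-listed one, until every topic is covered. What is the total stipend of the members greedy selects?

9

Pick 1: M4 adds 3 new (budget, procurement, safety) at stipend 2 (ratio 3/2).
Pick 2: M5 adds 2 new (strategy, training) at stipend 3 (ratio 2/3).
Pick 3: M1 adds 1 new (legal) at stipend 4 (ratio 1/4).
Greedy total stipend: 2 + 3 + 4 = 9.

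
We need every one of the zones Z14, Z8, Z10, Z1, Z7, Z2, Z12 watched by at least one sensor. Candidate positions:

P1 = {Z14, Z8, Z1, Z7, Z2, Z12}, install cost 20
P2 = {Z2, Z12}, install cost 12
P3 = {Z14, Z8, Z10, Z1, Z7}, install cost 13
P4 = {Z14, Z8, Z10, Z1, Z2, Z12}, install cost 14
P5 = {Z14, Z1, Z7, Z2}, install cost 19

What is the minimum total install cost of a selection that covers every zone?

P2, P3 cover every zone at install cost 12 + 13 = 25.
Any cover uses at least 2 sensor positions; among all covering selections none totals below 25.

25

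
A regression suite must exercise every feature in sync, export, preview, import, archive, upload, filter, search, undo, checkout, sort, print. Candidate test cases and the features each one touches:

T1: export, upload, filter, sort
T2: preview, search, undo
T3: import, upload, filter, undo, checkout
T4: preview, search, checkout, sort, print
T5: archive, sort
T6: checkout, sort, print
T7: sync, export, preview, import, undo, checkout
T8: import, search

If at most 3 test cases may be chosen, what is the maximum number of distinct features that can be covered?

Choosing T1, T4, T7 covers {sync, export, preview, import, upload, filter, search, undo, checkout, sort, print} — 11 features.
No choice of 3 test cases does better; here archive is left uncovered.

11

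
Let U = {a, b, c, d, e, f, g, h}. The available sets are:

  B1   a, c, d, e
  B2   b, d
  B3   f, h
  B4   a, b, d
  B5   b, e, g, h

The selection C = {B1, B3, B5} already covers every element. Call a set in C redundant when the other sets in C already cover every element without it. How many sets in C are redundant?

Drop B1: a, c, d uncovered — not redundant.
Drop B3: f uncovered — not redundant.
Drop B5: b, g uncovered — not redundant.
None of the sets in C is redundant.

0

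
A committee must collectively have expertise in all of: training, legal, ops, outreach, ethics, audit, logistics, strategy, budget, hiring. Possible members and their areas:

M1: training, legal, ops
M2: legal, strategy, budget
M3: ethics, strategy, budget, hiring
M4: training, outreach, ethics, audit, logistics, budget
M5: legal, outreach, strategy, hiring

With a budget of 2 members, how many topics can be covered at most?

Choosing M4, M5 covers {training, legal, outreach, ethics, audit, logistics, strategy, budget, hiring} — 9 topics.
No choice of 2 members does better; here ops is left uncovered.

9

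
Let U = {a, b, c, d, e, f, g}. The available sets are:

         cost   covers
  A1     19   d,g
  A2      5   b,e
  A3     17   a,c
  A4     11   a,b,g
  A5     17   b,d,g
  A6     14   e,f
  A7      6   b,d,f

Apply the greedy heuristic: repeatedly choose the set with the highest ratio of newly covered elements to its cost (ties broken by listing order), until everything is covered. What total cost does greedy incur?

39

Pick 1: A7 adds 3 new (b, d, f) at cost 6 (ratio 3/6).
Pick 2: A2 adds 1 new (e) at cost 5 (ratio 1/5).
Pick 3: A4 adds 2 new (a, g) at cost 11 (ratio 2/11).
Pick 4: A3 adds 1 new (c) at cost 17 (ratio 1/17).
Greedy total cost: 6 + 5 + 11 + 17 = 39.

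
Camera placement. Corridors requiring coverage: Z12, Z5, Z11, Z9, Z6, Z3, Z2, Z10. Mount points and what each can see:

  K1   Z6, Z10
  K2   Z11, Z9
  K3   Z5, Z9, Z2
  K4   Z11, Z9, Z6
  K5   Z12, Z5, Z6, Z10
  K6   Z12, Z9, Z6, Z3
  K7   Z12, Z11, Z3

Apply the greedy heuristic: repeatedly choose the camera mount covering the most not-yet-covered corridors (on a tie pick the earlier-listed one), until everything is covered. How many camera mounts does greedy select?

4

Pick 1: K5 covers 4 new corridors (Z12, Z5, Z6, Z10).
Pick 2: K2 covers 2 new corridors (Z11, Z9).
Pick 3: K3 covers 1 new corridors (Z2).
Pick 4: K6 covers 1 new corridors (Z3).
Greedy uses 4 camera mounts. (The true minimum is 3.)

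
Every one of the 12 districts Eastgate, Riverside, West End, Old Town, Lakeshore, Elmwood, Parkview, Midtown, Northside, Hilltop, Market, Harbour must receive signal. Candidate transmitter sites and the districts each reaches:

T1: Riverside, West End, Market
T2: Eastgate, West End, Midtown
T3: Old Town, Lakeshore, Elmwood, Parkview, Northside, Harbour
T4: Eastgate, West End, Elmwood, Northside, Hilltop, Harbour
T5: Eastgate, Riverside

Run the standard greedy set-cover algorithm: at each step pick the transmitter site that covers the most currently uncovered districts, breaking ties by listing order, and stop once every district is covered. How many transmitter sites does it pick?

Pick 1: T3 covers 6 new districts (Old Town, Lakeshore, Elmwood, Parkview, Northside, Harbour).
Pick 2: T1 covers 3 new districts (Riverside, West End, Market).
Pick 3: T2 covers 2 new districts (Eastgate, Midtown).
Pick 4: T4 covers 1 new districts (Hilltop).
Greedy uses 4 transmitter sites.

4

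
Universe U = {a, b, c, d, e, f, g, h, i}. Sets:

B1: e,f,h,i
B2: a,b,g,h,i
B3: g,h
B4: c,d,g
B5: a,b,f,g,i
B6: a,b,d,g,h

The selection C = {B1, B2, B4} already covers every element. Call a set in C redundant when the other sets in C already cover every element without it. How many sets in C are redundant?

0

Drop B1: e, f uncovered — not redundant.
Drop B2: a, b uncovered — not redundant.
Drop B4: c, d uncovered — not redundant.
None of the sets in C is redundant.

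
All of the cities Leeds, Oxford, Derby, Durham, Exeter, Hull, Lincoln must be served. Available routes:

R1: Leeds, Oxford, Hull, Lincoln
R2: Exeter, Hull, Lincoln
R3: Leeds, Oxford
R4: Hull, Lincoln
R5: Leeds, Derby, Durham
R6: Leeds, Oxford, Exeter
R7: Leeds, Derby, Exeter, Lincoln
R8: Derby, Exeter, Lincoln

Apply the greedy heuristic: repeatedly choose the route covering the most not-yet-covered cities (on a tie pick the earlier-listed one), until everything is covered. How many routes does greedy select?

Pick 1: R1 covers 4 new cities (Leeds, Oxford, Hull, Lincoln).
Pick 2: R5 covers 2 new cities (Derby, Durham).
Pick 3: R2 covers 1 new cities (Exeter).
Greedy uses 3 routes.

3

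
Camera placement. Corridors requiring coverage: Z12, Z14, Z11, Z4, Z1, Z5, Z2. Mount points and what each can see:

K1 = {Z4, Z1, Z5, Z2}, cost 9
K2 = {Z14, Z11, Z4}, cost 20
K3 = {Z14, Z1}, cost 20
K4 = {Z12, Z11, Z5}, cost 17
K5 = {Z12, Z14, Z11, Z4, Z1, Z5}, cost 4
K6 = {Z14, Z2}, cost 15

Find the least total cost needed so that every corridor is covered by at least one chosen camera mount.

13

K1, K5 cover every corridor at cost 9 + 4 = 13.
Any cover uses at least 2 camera mounts; among all covering selections none totals below 13.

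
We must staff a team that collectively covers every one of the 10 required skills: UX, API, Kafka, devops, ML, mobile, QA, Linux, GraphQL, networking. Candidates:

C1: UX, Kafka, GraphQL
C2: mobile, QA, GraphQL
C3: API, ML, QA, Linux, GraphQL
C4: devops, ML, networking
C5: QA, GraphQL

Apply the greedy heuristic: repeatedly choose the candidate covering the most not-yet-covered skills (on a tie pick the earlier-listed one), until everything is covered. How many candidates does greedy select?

4

Pick 1: C3 covers 5 new skills (API, ML, QA, Linux, GraphQL).
Pick 2: C1 covers 2 new skills (UX, Kafka).
Pick 3: C4 covers 2 new skills (devops, networking).
Pick 4: C2 covers 1 new skills (mobile).
Greedy uses 4 candidates.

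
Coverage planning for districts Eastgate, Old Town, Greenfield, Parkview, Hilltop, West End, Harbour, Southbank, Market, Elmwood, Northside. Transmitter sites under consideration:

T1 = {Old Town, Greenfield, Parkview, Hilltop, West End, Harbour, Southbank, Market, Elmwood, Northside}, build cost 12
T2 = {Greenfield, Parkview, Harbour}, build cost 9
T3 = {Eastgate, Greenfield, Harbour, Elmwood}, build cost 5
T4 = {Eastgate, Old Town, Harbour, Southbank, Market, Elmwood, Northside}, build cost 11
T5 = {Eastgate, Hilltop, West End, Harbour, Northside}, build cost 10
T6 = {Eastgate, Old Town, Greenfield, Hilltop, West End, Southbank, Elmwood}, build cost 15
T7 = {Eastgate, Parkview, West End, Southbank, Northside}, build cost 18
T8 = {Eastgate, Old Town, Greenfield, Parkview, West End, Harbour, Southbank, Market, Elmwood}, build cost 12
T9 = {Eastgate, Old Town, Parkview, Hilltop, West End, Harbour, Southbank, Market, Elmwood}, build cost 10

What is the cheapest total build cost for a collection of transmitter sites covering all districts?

T1, T3 cover every district at build cost 12 + 5 = 17.
Any cover uses at least 2 transmitter sites; among all covering selections none totals below 17.
Greedy by coverage-per-build cost would pick T9, T3, T5 for 25 — worse than the optimum 17.

17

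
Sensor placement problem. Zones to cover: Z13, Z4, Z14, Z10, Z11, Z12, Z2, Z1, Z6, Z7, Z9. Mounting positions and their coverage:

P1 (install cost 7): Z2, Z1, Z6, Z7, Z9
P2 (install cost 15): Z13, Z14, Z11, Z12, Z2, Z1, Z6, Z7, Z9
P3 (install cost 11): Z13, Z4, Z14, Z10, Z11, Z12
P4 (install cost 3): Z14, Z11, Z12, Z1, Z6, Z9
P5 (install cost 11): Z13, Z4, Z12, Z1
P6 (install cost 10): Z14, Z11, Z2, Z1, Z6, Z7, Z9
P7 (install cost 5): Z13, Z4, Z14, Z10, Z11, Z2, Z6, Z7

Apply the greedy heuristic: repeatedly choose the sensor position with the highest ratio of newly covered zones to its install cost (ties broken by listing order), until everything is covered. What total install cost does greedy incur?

Pick 1: P4 adds 6 new (Z14, Z11, Z12, Z1, Z6, Z9) at install cost 3 (ratio 6/3).
Pick 2: P7 adds 5 new (Z13, Z4, Z10, Z2, Z7) at install cost 5 (ratio 5/5).
Greedy total install cost: 3 + 5 = 8.

8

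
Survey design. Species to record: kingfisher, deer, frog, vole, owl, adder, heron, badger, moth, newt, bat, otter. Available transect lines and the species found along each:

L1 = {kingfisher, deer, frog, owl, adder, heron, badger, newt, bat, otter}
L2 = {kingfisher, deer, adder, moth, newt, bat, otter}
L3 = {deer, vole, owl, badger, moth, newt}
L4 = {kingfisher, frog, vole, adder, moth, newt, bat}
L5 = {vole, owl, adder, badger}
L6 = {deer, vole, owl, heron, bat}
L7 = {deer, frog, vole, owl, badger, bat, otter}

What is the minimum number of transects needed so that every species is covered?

2

L1, L3 together cover {kingfisher, deer, frog, vole, owl, adder, heron, badger, moth, newt, bat, otter} — every species.
No single transect contains all 12 species, so 2 is optimal.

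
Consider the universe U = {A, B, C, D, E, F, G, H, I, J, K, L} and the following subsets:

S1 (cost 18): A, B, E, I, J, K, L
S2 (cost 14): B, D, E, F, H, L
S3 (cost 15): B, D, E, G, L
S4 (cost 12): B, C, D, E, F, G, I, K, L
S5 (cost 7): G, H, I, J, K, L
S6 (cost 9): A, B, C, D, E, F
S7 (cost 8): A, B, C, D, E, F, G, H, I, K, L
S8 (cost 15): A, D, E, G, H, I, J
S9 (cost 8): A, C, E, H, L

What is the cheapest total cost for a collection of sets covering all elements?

15

S5, S7 cover every element at cost 7 + 8 = 15.
Any cover uses at least 2 sets; among all covering selections none totals below 15.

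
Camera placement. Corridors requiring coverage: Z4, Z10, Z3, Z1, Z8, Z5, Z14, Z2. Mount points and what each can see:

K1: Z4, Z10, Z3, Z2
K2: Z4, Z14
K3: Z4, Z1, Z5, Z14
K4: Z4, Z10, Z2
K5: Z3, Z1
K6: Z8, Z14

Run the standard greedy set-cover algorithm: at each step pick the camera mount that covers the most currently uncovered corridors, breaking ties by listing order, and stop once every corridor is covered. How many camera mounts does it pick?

Pick 1: K1 covers 4 new corridors (Z4, Z10, Z3, Z2).
Pick 2: K3 covers 3 new corridors (Z1, Z5, Z14).
Pick 3: K6 covers 1 new corridors (Z8).
Greedy uses 3 camera mounts.

3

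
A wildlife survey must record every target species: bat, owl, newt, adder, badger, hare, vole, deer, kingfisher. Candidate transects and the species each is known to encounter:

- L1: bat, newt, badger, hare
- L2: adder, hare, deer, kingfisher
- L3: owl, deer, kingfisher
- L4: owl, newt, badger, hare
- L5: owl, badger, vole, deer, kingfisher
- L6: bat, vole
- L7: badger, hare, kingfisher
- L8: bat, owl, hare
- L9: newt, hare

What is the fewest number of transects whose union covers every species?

3

L1, L2, L5 together cover {bat, owl, newt, adder, badger, hare, vole, deer, kingfisher} — every species.
No 2 of the 9 transects cover everything (all 36 pairs fall short), so 3 is minimum.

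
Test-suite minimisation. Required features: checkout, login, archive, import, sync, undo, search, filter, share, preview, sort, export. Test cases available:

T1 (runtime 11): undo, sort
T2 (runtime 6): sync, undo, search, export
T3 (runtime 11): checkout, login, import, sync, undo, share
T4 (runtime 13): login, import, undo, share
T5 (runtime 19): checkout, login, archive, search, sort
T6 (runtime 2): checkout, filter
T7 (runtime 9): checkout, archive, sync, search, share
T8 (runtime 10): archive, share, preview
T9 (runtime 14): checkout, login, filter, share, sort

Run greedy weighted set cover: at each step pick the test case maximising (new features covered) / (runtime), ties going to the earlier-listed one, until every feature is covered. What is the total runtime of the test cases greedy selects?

Pick 1: T6 adds 2 new (checkout, filter) at runtime 2 (ratio 2/2).
Pick 2: T2 adds 4 new (sync, undo, search, export) at runtime 6 (ratio 4/6).
Pick 3: T8 adds 3 new (archive, share, preview) at runtime 10 (ratio 3/10).
Pick 4: T3 adds 2 new (login, import) at runtime 11 (ratio 2/11).
Pick 5: T1 adds 1 new (sort) at runtime 11 (ratio 1/11).
Greedy total runtime: 2 + 6 + 10 + 11 + 11 = 40.

40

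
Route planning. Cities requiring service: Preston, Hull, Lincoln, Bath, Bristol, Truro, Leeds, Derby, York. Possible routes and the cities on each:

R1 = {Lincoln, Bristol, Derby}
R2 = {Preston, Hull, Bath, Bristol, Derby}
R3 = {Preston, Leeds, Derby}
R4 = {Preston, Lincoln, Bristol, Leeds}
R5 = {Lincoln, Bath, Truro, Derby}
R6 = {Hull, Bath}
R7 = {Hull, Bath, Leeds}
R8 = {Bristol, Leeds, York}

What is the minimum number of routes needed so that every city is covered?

R2, R5, R8 together cover {Preston, Hull, Lincoln, Bath, Bristol, Truro, Leeds, Derby, York} — every city.
No 2 of the 8 routes cover everything (all 28 pairs fall short), so 3 is minimum.
Greedy (largest uncovered first) would take R2, R4, R5, R8 — 4 routes — but 3 suffice.

3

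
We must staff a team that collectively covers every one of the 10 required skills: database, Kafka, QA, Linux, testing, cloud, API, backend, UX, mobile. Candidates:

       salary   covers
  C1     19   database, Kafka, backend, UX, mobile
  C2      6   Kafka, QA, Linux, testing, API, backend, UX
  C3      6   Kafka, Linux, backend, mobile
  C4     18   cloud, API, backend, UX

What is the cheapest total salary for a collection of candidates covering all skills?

C1, C2, C4 cover every skill at salary 19 + 6 + 18 = 43.
Any cover uses at least 3 candidates; among all covering selections none totals below 43.

43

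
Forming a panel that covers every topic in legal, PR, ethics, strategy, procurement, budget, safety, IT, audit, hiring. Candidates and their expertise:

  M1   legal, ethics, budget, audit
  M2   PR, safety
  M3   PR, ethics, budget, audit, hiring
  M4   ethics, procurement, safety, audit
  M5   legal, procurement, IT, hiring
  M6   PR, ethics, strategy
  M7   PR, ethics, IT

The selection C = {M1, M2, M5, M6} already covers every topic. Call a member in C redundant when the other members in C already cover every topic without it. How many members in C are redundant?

Drop M1: budget, audit uncovered — not redundant.
Drop M2: safety uncovered — not redundant.
Drop M5: procurement, IT, hiring uncovered — not redundant.
Drop M6: strategy uncovered — not redundant.
None of the members in C is redundant.

0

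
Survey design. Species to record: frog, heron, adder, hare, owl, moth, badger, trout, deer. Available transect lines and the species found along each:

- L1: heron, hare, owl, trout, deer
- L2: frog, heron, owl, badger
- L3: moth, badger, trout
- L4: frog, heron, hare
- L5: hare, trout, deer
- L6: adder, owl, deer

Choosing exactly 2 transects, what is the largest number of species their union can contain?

Choosing L1, L2 covers {frog, heron, hare, owl, badger, trout, deer} — 7 species.
No choice of 2 transects does better; here adder, moth are left uncovered.

7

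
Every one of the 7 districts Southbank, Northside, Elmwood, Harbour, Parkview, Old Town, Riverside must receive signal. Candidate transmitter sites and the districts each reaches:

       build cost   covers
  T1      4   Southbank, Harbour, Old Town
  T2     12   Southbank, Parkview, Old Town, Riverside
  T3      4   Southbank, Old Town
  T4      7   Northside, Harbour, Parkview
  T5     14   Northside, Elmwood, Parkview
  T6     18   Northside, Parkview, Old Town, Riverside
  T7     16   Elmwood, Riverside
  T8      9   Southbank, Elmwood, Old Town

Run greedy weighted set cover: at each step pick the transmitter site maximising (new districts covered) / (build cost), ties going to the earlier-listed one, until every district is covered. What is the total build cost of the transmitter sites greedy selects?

Pick 1: T1 adds 3 new (Southbank, Harbour, Old Town) at build cost 4 (ratio 3/4).
Pick 2: T4 adds 2 new (Northside, Parkview) at build cost 7 (ratio 2/7).
Pick 3: T7 adds 2 new (Elmwood, Riverside) at build cost 16 (ratio 2/16).
Greedy total build cost: 4 + 7 + 16 = 27.

27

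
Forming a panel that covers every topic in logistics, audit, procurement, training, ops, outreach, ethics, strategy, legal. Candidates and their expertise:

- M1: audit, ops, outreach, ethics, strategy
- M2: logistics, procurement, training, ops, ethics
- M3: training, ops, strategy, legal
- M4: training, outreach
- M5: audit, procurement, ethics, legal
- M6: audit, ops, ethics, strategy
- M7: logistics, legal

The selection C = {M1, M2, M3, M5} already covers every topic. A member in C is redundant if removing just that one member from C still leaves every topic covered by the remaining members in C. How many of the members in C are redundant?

2

Drop M1: outreach uncovered — not redundant.
Drop M2: logistics uncovered — not redundant.
Drop M3: the rest still cover every topic — redundant.
Drop M5: the rest still cover every topic — redundant.
2 redundant: M3, M5.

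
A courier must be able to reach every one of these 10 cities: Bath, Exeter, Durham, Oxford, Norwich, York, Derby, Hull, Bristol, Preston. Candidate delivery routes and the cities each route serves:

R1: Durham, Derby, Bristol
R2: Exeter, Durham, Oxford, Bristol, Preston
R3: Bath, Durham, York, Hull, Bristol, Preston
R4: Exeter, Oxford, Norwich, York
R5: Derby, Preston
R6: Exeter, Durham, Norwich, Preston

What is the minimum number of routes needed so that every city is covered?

3

R1, R3, R4 together cover {Bath, Exeter, Durham, Oxford, Norwich, York, Derby, Hull, Bristol, Preston} — every city.
No 2 of the 6 routes cover everything (all 15 pairs fall short), so 3 is minimum.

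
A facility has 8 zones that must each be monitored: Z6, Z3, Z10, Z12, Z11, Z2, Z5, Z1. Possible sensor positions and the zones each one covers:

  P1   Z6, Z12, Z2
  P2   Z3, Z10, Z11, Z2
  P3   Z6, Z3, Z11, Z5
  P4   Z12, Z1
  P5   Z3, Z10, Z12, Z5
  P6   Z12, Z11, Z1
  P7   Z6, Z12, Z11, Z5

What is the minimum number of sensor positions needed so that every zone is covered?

3

P1, P5, P6 together cover {Z6, Z3, Z10, Z12, Z11, Z2, Z5, Z1} — every zone.
No 2 of the 7 sensor positions cover everything (all 21 pairs fall short), so 3 is minimum.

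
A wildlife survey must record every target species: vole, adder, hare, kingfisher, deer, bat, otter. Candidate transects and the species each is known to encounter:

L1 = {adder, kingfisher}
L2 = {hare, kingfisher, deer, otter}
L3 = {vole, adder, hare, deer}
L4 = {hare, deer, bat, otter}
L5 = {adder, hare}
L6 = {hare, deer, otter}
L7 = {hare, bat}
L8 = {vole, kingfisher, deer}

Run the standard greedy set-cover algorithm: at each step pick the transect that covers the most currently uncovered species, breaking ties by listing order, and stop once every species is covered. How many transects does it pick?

Pick 1: L2 covers 4 new species (hare, kingfisher, deer, otter).
Pick 2: L3 covers 2 new species (vole, adder).
Pick 3: L4 covers 1 new species (bat).
Greedy uses 3 transects.

3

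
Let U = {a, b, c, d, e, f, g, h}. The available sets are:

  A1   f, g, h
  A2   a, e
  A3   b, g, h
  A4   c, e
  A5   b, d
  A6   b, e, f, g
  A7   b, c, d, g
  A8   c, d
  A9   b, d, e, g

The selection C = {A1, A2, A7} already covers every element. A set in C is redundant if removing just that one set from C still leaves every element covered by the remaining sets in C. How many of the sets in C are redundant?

0

Drop A1: f, h uncovered — not redundant.
Drop A2: a, e uncovered — not redundant.
Drop A7: b, c, d uncovered — not redundant.
None of the sets in C is redundant.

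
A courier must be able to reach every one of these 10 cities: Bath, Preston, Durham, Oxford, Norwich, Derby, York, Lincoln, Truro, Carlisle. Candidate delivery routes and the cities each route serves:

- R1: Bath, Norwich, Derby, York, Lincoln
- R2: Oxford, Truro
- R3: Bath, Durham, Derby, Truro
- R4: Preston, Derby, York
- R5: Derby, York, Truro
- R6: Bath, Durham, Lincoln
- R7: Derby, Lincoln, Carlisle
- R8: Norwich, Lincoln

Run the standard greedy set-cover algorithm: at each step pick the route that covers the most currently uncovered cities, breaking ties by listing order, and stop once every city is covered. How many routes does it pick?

5

Pick 1: R1 covers 5 new cities (Bath, Norwich, Derby, York, Lincoln).
Pick 2: R2 covers 2 new cities (Oxford, Truro).
Pick 3: R3 covers 1 new cities (Durham).
Pick 4: R4 covers 1 new cities (Preston).
Pick 5: R7 covers 1 new cities (Carlisle).
Greedy uses 5 routes.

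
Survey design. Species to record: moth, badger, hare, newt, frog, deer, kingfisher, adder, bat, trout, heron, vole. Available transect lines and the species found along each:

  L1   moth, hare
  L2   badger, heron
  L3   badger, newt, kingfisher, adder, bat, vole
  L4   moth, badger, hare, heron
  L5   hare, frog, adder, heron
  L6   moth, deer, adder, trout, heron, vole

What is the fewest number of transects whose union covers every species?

L3, L5, L6 together cover {moth, badger, hare, newt, frog, deer, kingfisher, adder, bat, trout, heron, vole} — every species.
No 2 of the 6 transects cover everything (all 15 pairs fall short), so 3 is minimum.

3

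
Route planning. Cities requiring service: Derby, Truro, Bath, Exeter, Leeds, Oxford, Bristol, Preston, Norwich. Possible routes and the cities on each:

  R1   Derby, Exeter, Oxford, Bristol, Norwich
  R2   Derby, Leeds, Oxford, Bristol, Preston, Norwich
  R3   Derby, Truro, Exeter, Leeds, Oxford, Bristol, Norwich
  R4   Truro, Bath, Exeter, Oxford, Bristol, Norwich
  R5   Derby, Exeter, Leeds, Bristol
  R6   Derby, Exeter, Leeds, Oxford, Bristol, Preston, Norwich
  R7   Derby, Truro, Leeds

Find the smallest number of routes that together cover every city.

R2, R4 together cover {Derby, Truro, Bath, Exeter, Leeds, Oxford, Bristol, Preston, Norwich} — every city.
No single route contains all 9 cities, so 2 is optimal.
Greedy (largest uncovered first) would take R3, R2, R4 — 3 routes — but 2 suffice.

2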